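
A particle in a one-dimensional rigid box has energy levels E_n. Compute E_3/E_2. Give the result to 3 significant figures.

E_n ∝ n², so E_3/E_2 = 3²/2² = 9/4 = 2.25.

2.25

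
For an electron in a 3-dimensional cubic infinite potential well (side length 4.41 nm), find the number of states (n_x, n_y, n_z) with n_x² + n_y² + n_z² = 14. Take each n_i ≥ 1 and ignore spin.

degeneracy = 6

The level has n_x² + n_y² + n_z² = 14. The ordered positive-integer solutions are (1, 2, 3), (1, 3, 2), (2, 1, 3), (2, 3, 1), (3, 1, 2), (3, 2, 1).
That gives 6 states.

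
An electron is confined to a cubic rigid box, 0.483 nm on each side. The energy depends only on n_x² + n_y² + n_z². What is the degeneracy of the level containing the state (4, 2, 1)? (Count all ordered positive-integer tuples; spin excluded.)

The level has n_x² + n_y² + n_z² = 21. The ordered positive-integer solutions are (1, 2, 4), (1, 4, 2), (2, 1, 4), (2, 4, 1), (4, 1, 2), (4, 2, 1).
That gives 6 states.

degeneracy = 6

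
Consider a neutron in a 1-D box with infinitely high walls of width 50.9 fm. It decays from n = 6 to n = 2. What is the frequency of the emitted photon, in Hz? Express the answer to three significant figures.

E_1 = h²/(8m_nL²) = 1.265×10^-14 J and ΔE = (6² − 2²)E_1 = 4.048×10^-13 J.
f = ΔE/h = 4.048×10^-13/6.626×10^-34 = 6.11×10^20 Hz.

f = 6.11×10^20 Hz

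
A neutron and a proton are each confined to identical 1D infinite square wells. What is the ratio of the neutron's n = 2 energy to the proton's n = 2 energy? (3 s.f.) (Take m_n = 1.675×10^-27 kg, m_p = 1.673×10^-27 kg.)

0.999

E_n ∝ 1/m at fixed n and L, so the ratio is m_p/m_n = 1.673×10^-27/1.675×10^-27 = 0.999.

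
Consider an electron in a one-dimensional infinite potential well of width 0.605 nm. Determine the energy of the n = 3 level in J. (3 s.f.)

E_3 = 1.48×10^-18 J

For an infinite well E_n = n²h²/(8m_eL²), so E_1 = h²/(8m_eL²) = (6.626×10^-34)²/(8·9.109×10^-31·(6.05×10^-10 m)²) = 1.646×10^-19 J.
Then E_3 = 3²·E_1 = 9·1.646×10^-19 J = 1.48×10^-18 J.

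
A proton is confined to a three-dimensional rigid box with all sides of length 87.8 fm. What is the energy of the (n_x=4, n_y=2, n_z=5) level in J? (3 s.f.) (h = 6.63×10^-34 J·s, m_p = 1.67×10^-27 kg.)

For a 3D rectangular well E = (h²/8m_p)·Σ n_i²/L_i² = (6.63×10^-34)²/(8·1.67×10^-27) · [4²/(87.8 fm)² + 2²/(87.8 fm)² + 5²/(87.8 fm)²].
Evaluating gives E = 1.92×10^-13 J.

E = 1.92×10^-13 J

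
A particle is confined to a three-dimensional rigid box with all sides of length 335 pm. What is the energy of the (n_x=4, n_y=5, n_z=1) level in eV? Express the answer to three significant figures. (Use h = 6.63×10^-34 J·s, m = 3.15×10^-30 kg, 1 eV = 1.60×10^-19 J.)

E = 40.8 eV

For a 3D rectangular well E = (h²/8m)·Σ n_i²/L_i² = (6.63×10^-34)²/(8·3.15×10^-30) · [4²/(335 pm)² + 5²/(335 pm)² + 1²/(335 pm)²].
Evaluating gives E = 6.528×10^-18 J = 40.8 eV.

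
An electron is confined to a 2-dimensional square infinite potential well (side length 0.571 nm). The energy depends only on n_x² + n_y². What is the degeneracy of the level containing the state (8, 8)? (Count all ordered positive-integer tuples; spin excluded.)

The level has n_x² + n_y² = 128. The ordered positive-integer solutions are (8, 8).
That gives 1 state.

degeneracy = 1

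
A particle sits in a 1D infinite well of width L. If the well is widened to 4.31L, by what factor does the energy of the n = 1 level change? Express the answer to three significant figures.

E_n ∝ 1/L², so the energy scales by 1/4.31² = 0.0538.

0.0538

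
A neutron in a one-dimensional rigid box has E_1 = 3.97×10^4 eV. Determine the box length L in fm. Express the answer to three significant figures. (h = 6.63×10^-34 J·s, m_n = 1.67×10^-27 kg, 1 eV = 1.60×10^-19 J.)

From E_n = n²h²/(8m_nL²), L = n·h/√(8m_nE_n).
E_1 = 3.97×10^4 eV = 6.352×10^-15 J, so L = 1·6.63×10^-34/√(8·1.67×10^-27·6.352×10^-15) = 7.20×10^-14 m = 72.0 fm.

L = 72.0 fm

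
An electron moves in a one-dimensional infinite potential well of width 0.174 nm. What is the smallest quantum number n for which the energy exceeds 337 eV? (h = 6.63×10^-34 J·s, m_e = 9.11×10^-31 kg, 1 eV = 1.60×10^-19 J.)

n = 6

E_1 = h²/(8m_eL²) = 1.992×10^-18 J = 12.45 eV.
Need n² > 337/12.45 = 27.07, i.e. n > 5.203.
The smallest integer satisfying this is n = 6.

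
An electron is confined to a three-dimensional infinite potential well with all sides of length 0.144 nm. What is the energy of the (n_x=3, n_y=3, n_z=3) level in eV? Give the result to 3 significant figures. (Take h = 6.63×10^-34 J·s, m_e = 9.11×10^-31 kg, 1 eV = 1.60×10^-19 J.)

For a 3D rectangular well E = (h²/8m_e)·Σ n_i²/L_i² = (6.63×10^-34)²/(8·9.11×10^-31) · [3²/(0.144 nm)² + 3²/(0.144 nm)² + 3²/(0.144 nm)²].
Evaluating gives E = 7.853×10^-17 J = 491 eV.

E = 491 eV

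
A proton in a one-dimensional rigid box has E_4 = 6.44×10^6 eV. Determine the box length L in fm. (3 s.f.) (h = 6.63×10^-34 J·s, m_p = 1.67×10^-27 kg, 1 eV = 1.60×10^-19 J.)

L = 22.6 fm

From E_n = n²h²/(8m_pL²), L = n·h/√(8m_pE_n).
E_4 = 6.44×10^6 eV = 1.030×10^-12 J, so L = 4·6.63×10^-34/√(8·1.67×10^-27·1.030×10^-12) = 2.26×10^-14 m = 22.6 fm.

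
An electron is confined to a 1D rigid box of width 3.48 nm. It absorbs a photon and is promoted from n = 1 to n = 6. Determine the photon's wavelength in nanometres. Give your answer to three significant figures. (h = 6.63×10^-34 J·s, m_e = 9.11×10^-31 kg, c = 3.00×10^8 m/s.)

λ = 1.14×10^3 nm

E_1 = h²/(8m_eL²) = 4.980×10^-21 J, so ΔE = (6² − 1²)E_1 = 1.743×10^-19 J.
λ = hc/ΔE = (6.63×10^-34·3.00×10^8)/1.743×10^-19 = 1.14×10^-6 m = 1.14×10^3 nm.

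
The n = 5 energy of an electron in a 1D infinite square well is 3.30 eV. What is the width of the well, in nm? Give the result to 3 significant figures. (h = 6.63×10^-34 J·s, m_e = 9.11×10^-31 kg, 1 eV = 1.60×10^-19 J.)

L = 1.69 nm

From E_n = n²h²/(8m_eL²), L = n·h/√(8m_eE_n).
E_5 = 3.30 eV = 5.280×10^-19 J, so L = 5·6.63×10^-34/√(8·9.11×10^-31·5.280×10^-19) = 1.69×10^-9 m = 1.69 nm.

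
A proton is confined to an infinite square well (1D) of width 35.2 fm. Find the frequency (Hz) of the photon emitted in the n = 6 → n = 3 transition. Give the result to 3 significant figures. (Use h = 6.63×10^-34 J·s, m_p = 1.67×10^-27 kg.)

f = 1.08×10^21 Hz

E_1 = h²/(8m_pL²) = 2.655×10^-14 J and ΔE = (6² − 3²)E_1 = 7.169×10^-13 J.
f = ΔE/h = 7.169×10^-13/6.63×10^-34 = 1.08×10^21 Hz.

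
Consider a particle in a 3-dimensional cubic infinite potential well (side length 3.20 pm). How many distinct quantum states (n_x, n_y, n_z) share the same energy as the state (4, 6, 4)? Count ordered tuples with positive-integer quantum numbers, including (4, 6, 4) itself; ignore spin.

The level has n_x² + n_y² + n_z² = 68. The ordered positive-integer solutions are (4, 4, 6), (4, 6, 4), (6, 4, 4).
That gives 3 states.

degeneracy = 3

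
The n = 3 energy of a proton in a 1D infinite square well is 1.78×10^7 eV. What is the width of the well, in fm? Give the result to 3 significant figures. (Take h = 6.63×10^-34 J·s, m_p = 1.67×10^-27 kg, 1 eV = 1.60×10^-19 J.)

From E_n = n²h²/(8m_pL²), L = n·h/√(8m_pE_n).
E_3 = 1.78×10^7 eV = 2.848×10^-12 J, so L = 3·6.63×10^-34/√(8·1.67×10^-27·2.848×10^-12) = 1.02×10^-14 m = 10.2 fm.

L = 10.2 fm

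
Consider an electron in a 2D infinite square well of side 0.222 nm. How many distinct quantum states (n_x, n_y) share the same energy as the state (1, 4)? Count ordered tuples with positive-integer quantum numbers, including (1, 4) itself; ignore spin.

The level has n_x² + n_y² = 17. The ordered positive-integer solutions are (1, 4), (4, 1).
That gives 2 states.

degeneracy = 2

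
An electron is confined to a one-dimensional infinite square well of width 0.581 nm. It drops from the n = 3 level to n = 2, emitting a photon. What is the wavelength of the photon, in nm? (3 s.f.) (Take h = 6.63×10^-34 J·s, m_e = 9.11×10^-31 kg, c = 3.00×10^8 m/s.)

λ = 223 nm

E_1 = h²/(8m_eL²) = 1.787×10^-19 J, so ΔE = (3² − 2²)E_1 = 8.935×10^-19 J.
λ = hc/ΔE = (6.63×10^-34·3.00×10^8)/8.935×10^-19 = 2.23×10^-7 m = 223 nm.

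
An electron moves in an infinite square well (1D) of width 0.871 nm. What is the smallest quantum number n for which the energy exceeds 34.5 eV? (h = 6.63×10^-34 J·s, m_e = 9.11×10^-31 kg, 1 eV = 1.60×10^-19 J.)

E_1 = h²/(8m_eL²) = 7.950×10^-20 J = 0.4969 eV.
Need n² > 34.5/0.4969 = 69.43, i.e. n > 8.332.
The smallest integer satisfying this is n = 9.

n = 9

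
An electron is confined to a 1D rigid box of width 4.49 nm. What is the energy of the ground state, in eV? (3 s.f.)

For an infinite well E_n = n²h²/(8m_eL²), so E_1 = h²/(8m_eL²) = (6.626×10^-34)²/(8·9.109×10^-31·(4.49×10^-9 m)²) = 2.988×10^-21 J.
Converting, E_1 = 2.988×10^-21 J / (1.602×10^-19 J/eV) = 0.0187 eV.

E_1 = 0.0187 eV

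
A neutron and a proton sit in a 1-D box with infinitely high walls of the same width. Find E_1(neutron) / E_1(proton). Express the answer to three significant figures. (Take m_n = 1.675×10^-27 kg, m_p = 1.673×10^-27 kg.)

E_n ∝ 1/m at fixed n and L, so the ratio is m_p/m_n = 1.673×10^-27/1.675×10^-27 = 0.999.

0.999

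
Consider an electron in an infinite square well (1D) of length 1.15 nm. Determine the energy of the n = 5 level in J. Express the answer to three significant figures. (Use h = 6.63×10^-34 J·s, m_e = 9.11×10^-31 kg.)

For an infinite well E_n = n²h²/(8m_eL²), so E_1 = h²/(8m_eL²) = (6.63×10^-34)²/(8·9.11×10^-31·(1.15×10^-9 m)²) = 4.561×10^-20 J.
Then E_5 = 5²·E_1 = 25·4.561×10^-20 J = 1.14×10^-18 J.

E_5 = 1.14×10^-18 J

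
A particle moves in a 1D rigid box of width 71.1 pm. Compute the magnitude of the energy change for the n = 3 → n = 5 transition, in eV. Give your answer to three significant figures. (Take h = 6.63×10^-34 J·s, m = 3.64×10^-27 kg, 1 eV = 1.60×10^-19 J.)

|ΔE| = 0.299 eV

E_1 = h²/(8mL²) = 2.986×10^-21 J.
|ΔE| = |3² − 5²|·E_1 = 16·2.986×10^-21 J = 4.778×10^-20 J = 0.299 eV.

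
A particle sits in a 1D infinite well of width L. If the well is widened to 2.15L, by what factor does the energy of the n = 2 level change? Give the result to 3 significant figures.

E_n ∝ 1/L², so the energy scales by 1/2.15² = 0.216.

0.216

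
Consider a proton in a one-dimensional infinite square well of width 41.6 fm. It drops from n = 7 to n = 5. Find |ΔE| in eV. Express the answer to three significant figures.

E_1 = h²/(8m_pL²) = 1.896×10^-14 J.
|ΔE| = |7² − 5²|·E_1 = 24·1.896×10^-14 J = 4.550×10^-13 J = 2.84×10^6 eV.

|ΔE| = 2.84×10^6 eV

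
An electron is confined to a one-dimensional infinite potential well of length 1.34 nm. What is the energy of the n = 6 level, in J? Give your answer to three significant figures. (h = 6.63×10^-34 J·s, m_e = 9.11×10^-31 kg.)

For an infinite well E_n = n²h²/(8m_eL²), so E_1 = h²/(8m_eL²) = (6.63×10^-34)²/(8·9.11×10^-31·(1.34×10^-9 m)²) = 3.359×10^-20 J.
Then E_6 = 6²·E_1 = 36·3.359×10^-20 J = 1.21×10^-18 J.

E_6 = 1.21×10^-18 J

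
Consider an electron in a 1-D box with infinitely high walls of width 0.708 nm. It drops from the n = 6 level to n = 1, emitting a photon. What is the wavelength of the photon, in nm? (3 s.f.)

λ = 47.2 nm

E_1 = h²/(8m_eL²) = 1.202×10^-19 J, so ΔE = (6² − 1²)E_1 = 4.207×10^-18 J.
λ = hc/ΔE = (6.626×10^-34·2.998×10^8)/4.207×10^-18 = 4.72×10^-8 m = 47.2 nm.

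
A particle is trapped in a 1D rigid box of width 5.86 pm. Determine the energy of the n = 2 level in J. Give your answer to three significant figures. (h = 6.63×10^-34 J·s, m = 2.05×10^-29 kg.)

For an infinite well E_n = n²h²/(8mL²), so E_1 = h²/(8mL²) = (6.63×10^-34)²/(8·2.05×10^-29·(5.86×10^-12 m)²) = 7.805×10^-17 J.
Then E_2 = 2²·E_1 = 4·7.805×10^-17 J = 3.12×10^-16 J.

E_2 = 3.12×10^-16 J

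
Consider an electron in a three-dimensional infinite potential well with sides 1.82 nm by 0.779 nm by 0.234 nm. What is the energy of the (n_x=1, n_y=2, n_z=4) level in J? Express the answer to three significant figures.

E = 1.80×10^-17 J

For a 3D rectangular well E = (h²/8m_e)·Σ n_i²/L_i² = (6.626×10^-34)²/(8·9.109×10^-31) · [1²/(1.82 nm)² + 2²/(0.779 nm)² + 4²/(0.234 nm)²].
Evaluating gives E = 1.80×10^-17 J.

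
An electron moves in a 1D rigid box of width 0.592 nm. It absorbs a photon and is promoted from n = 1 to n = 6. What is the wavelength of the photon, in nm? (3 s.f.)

E_1 = h²/(8m_eL²) = 1.719×10^-19 J, so ΔE = (6² − 1²)E_1 = 6.017×10^-18 J.
λ = hc/ΔE = (6.626×10^-34·2.998×10^8)/6.017×10^-18 = 3.30×10^-8 m = 33.0 nm.

λ = 33.0 nm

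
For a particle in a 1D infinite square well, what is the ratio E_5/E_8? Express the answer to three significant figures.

E_n ∝ n², so E_5/E_8 = 5²/8² = 25/64 = 0.391.

0.391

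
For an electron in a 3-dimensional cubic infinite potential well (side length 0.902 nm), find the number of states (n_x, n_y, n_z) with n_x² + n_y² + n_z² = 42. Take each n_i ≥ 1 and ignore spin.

The level has n_x² + n_y² + n_z² = 42. The ordered positive-integer solutions are (1, 4, 5), (1, 5, 4), (4, 1, 5), (4, 5, 1), (5, 1, 4), (5, 4, 1).
That gives 6 states.

degeneracy = 6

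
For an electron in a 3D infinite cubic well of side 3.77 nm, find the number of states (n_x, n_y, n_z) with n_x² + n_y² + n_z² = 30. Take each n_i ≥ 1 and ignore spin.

The level has n_x² + n_y² + n_z² = 30. The ordered positive-integer solutions are (1, 2, 5), (1, 5, 2), (2, 1, 5), (2, 5, 1), (5, 1, 2), (5, 2, 1).
That gives 6 states.

degeneracy = 6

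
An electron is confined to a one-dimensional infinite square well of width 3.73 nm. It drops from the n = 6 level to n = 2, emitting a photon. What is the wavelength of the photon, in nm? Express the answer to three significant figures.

E_1 = h²/(8m_eL²) = 4.330×10^-21 J, so ΔE = (6² − 2²)E_1 = 1.386×10^-19 J.
λ = hc/ΔE = (6.626×10^-34·2.998×10^8)/1.386×10^-19 = 1.43×10^-6 m = 1.43×10^3 nm.

λ = 1.43×10^3 nm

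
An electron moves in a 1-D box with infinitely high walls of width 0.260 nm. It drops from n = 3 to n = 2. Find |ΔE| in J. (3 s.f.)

E_1 = h²/(8m_eL²) = 8.912×10^-19 J.
|ΔE| = |3² − 2²|·E_1 = 5·8.912×10^-19 J = 4.46×10^-18 J.

|ΔE| = 4.46×10^-18 J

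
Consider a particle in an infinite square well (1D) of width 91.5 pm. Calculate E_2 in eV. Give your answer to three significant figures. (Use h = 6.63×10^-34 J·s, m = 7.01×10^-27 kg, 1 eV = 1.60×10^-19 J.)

E_2 = 0.0234 eV

For an infinite well E_n = n²h²/(8mL²), so E_1 = h²/(8mL²) = (6.63×10^-34)²/(8·7.01×10^-27·(9.15×10^-11 m)²) = 9.362×10^-22 J.
Then E_2 = 2²·E_1 = 4·9.362×10^-22 J = 3.745×10^-21 J.
Converting, E_2 = 3.745×10^-21 J / (1.60×10^-19 J/eV) = 0.0234 eV.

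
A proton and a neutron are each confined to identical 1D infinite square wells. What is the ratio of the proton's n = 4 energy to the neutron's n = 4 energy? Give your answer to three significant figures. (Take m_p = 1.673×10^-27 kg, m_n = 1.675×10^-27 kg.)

E_n ∝ 1/m at fixed n and L, so the ratio is m_n/m_p = 1.675×10^-27/1.673×10^-27 = 1.00.

1.00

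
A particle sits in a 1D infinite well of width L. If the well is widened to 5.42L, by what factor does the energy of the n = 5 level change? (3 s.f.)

0.0340

E_n ∝ 1/L², so the energy scales by 1/5.42² = 0.0340.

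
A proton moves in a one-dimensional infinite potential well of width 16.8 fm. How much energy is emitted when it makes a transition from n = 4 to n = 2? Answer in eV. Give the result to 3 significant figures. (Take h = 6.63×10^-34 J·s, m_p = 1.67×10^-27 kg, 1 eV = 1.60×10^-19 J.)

E_1 = h²/(8m_pL²) = 1.166×10^-13 J.
|ΔE| = |4² − 2²|·E_1 = 12·1.166×10^-13 J = 1.399×10^-12 J = 8.74×10^6 eV.

|ΔE| = 8.74×10^6 eV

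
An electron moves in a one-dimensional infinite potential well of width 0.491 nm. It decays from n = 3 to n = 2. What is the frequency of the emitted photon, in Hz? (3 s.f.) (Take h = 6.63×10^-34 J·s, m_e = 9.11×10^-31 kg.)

f = 1.89×10^15 Hz

E_1 = h²/(8m_eL²) = 2.502×10^-19 J and ΔE = (3² − 2²)E_1 = 1.251×10^-18 J.
f = ΔE/h = 1.251×10^-18/6.63×10^-34 = 1.89×10^15 Hz.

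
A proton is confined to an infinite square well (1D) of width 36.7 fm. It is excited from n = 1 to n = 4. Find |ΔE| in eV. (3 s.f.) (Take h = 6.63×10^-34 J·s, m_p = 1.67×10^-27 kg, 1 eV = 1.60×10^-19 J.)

|ΔE| = 2.29×10^6 eV

E_1 = h²/(8m_pL²) = 2.443×10^-14 J.
|ΔE| = |1² − 4²|·E_1 = 15·2.443×10^-14 J = 3.665×10^-13 J = 2.29×10^6 eV.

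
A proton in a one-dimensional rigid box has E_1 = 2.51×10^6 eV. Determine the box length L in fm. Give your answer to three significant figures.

L = 9.03 fm

From E_n = n²h²/(8m_pL²), L = n·h/√(8m_pE_n).
E_1 = 2.51×10^6 eV = 4.021×10^-13 J, so L = 1·6.626×10^-34/√(8·1.673×10^-27·4.021×10^-13) = 9.03×10^-15 m = 9.03 fm.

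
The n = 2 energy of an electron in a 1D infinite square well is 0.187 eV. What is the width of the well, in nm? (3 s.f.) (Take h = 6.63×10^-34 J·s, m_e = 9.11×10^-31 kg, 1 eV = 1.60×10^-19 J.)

L = 2.84 nm

From E_n = n²h²/(8m_eL²), L = n·h/√(8m_eE_n).
E_2 = 0.187 eV = 2.992×10^-20 J, so L = 2·6.63×10^-34/√(8·9.11×10^-31·2.992×10^-20) = 2.84×10^-9 m = 2.84 nm.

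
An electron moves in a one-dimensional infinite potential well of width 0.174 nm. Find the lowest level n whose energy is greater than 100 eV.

n = 3

E_1 = h²/(8m_eL²) = 1.990×10^-18 J = 12.42 eV.
Need n² > 100/12.42 = 8.052, i.e. n > 2.838.
The smallest integer satisfying this is n = 3.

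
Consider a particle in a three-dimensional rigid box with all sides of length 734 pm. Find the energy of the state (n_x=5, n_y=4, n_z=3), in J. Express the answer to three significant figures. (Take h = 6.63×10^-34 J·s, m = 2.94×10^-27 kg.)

For a 3D rectangular well E = (h²/8m)·Σ n_i²/L_i² = (6.63×10^-34)²/(8·2.94×10^-27) · [5²/(734 pm)² + 4²/(734 pm)² + 3²/(734 pm)²].
Evaluating gives E = 1.73×10^-21 J.

E = 1.73×10^-21 J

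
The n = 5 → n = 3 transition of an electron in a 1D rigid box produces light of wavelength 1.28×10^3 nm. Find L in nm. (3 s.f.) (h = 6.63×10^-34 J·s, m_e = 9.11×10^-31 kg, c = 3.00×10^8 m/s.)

L = 2.49 nm

The photon carries ΔE = hc/λ = 6.63×10^-34·3.00×10^8/1.28×10^-6 m = 1.554×10^-19 J.
Since ΔE = (5² − 3²)E_1, E_1 = 9.713×10^-21 J, and L = h/√(8m_eE_1) = 2.49×10^-9 m = 2.49 nm.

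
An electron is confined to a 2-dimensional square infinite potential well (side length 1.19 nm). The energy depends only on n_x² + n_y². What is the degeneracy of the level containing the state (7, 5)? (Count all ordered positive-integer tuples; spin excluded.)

The level has n_x² + n_y² = 74. The ordered positive-integer solutions are (5, 7), (7, 5).
That gives 2 states.

degeneracy = 2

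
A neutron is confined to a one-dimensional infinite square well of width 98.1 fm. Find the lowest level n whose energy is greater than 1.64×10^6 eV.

E_1 = h²/(8m_nL²) = 3.405×10^-15 J = 2.125×10^4 eV.
Need n² > 1.64×10^6/2.125×10^4 = 77.18, i.e. n > 8.785.
The smallest integer satisfying this is n = 9.

n = 9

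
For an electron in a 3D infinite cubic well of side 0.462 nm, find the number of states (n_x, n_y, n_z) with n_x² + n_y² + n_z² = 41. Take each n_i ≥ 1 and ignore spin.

degeneracy = 9

The level has n_x² + n_y² + n_z² = 41. The ordered positive-integer solutions are (1, 2, 6), (1, 6, 2), (2, 1, 6), (2, 6, 1), (3, 4, 4), (4, 3, 4), (4, 4, 3), (6, 1, 2), (6, 2, 1).
That gives 9 states.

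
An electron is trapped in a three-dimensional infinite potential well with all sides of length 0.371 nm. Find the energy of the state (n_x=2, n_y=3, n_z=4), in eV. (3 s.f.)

For a 3D rectangular well E = (h²/8m_e)·Σ n_i²/L_i² = (6.626×10^-34)²/(8·9.109×10^-31) · [2²/(0.371 nm)² + 3²/(0.371 nm)² + 4²/(0.371 nm)²].
Evaluating gives E = 1.269×10^-17 J = 79.2 eV.

E = 79.2 eV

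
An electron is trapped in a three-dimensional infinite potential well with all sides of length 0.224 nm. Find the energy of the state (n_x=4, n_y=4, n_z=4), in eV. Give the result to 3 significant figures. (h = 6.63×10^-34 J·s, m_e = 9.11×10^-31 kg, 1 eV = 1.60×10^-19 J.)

For a 3D rectangular well E = (h²/8m_e)·Σ n_i²/L_i² = (6.63×10^-34)²/(8·9.11×10^-31) · [4²/(0.224 nm)² + 4²/(0.224 nm)² + 4²/(0.224 nm)²].
Evaluating gives E = 5.770×10^-17 J = 361 eV.

E = 361 eV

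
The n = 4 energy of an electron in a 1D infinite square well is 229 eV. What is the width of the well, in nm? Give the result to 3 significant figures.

L = 0.162 nm

From E_n = n²h²/(8m_eL²), L = n·h/√(8m_eE_n).
E_4 = 229 eV = 3.669×10^-17 J, so L = 4·6.626×10^-34/√(8·9.109×10^-31·3.669×10^-17) = 1.62×10^-10 m = 0.162 nm.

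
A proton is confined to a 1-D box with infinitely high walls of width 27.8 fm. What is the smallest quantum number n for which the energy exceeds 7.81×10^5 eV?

n = 2

E_1 = h²/(8m_pL²) = 4.245×10^-14 J = 2.650×10^5 eV.
Need n² > 7.81×10^5/2.650×10^5 = 2.947, i.e. n > 1.717.
The smallest integer satisfying this is n = 2.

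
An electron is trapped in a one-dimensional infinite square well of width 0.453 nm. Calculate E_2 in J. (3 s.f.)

E_2 = 1.17×10^-18 J

For an infinite well E_n = n²h²/(8m_eL²), so E_1 = h²/(8m_eL²) = (6.626×10^-34)²/(8·9.109×10^-31·(4.53×10^-10 m)²) = 2.936×10^-19 J.
Then E_2 = 2²·E_1 = 4·2.936×10^-19 J = 1.17×10^-18 J.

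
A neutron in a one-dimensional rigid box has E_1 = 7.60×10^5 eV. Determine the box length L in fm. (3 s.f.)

From E_n = n²h²/(8m_nL²), L = n·h/√(8m_nE_n).
E_1 = 7.60×10^5 eV = 1.218×10^-13 J, so L = 1·6.626×10^-34/√(8·1.675×10^-27·1.218×10^-13) = 1.64×10^-14 m = 16.4 fm.

L = 16.4 fm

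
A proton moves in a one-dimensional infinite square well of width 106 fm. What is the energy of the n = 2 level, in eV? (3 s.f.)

For an infinite well E_n = n²h²/(8m_pL²), so E_1 = h²/(8m_pL²) = (6.626×10^-34)²/(8·1.673×10^-27·(1.06×10^-13 m)²) = 2.919×10^-15 J.
Then E_2 = 2²·E_1 = 4·2.919×10^-15 J = 1.168×10^-14 J.
Converting, E_2 = 1.168×10^-14 J / (1.602×10^-19 J/eV) = 7.29×10^4 eV.

E_2 = 7.29×10^4 eV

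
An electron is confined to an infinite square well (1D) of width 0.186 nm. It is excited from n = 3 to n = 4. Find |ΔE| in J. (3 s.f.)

|ΔE| = 1.22×10^-17 J

E_1 = h²/(8m_eL²) = 1.741×10^-18 J.
|ΔE| = |3² − 4²|·E_1 = 7·1.741×10^-18 J = 1.22×10^-17 J.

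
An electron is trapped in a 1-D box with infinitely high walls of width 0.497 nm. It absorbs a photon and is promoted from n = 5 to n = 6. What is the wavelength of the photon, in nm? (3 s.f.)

λ = 74.0 nm

E_1 = h²/(8m_eL²) = 2.439×10^-19 J, so ΔE = (6² − 5²)E_1 = 2.683×10^-18 J.
λ = hc/ΔE = (6.626×10^-34·2.998×10^8)/2.683×10^-18 = 7.40×10^-8 m = 74.0 nm.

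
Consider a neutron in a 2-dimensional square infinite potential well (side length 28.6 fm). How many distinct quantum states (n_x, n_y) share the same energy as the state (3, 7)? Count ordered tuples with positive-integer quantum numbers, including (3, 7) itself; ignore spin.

degeneracy = 2

The level has n_x² + n_y² = 58. The ordered positive-integer solutions are (3, 7), (7, 3).
That gives 2 states.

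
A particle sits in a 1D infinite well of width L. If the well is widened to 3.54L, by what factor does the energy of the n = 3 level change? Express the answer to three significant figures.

E_n ∝ 1/L², so the energy scales by 1/3.54² = 0.0798.

0.0798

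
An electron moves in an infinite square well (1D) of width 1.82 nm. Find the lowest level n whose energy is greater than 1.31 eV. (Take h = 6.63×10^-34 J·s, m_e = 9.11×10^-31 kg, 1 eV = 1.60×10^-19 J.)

n = 4

E_1 = h²/(8m_eL²) = 1.821×10^-20 J = 0.1138 eV.
Need n² > 1.31/0.1138 = 11.51, i.e. n > 3.393.
The smallest integer satisfying this is n = 4.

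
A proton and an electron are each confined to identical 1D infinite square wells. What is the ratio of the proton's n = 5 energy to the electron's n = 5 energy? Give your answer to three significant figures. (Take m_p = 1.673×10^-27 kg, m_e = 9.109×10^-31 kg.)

E_n ∝ 1/m at fixed n and L, so the ratio is m_e/m_p = 9.109×10^-31/1.673×10^-27 = 5.44×10^-4.

5.44×10^-4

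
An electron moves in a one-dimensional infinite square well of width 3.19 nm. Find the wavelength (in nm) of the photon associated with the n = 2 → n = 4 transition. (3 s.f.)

λ = 2.80×10^3 nm

E_1 = h²/(8m_eL²) = 5.921×10^-21 J, so ΔE = (4² − 2²)E_1 = 7.105×10^-20 J.
λ = hc/ΔE = (6.626×10^-34·2.998×10^8)/7.105×10^-20 = 2.80×10^-6 m = 2.80×10^3 nm.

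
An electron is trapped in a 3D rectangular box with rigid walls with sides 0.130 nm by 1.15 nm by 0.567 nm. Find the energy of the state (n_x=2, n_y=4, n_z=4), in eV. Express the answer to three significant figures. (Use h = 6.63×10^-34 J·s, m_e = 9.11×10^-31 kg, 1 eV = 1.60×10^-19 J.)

For a 3D rectangular well E = (h²/8m_e)·Σ n_i²/L_i² = (6.63×10^-34)²/(8·9.11×10^-31) · [2²/(0.130 nm)² + 4²/(1.15 nm)² + 4²/(0.567 nm)²].
Evaluating gives E = 1.801×10^-17 J = 113 eV.

E = 113 eV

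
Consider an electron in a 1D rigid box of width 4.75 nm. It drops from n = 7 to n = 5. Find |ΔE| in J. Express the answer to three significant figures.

E_1 = h²/(8m_eL²) = 2.670×10^-21 J.
|ΔE| = |7² − 5²|·E_1 = 24·2.670×10^-21 J = 6.41×10^-20 J.

|ΔE| = 6.41×10^-20 J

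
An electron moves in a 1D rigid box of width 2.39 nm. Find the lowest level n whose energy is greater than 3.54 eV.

n = 8

E_1 = h²/(8m_eL²) = 1.055×10^-20 J = 0.06586 eV.
Need n² > 3.54/0.06586 = 53.75, i.e. n > 7.331.
The smallest integer satisfying this is n = 8.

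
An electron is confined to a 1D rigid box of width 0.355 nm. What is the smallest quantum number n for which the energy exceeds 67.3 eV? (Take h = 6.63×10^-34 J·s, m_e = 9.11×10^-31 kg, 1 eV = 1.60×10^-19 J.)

E_1 = h²/(8m_eL²) = 4.786×10^-19 J = 2.991 eV.
Need n² > 67.3/2.991 = 22.50, i.e. n > 4.743.
The smallest integer satisfying this is n = 5.

n = 5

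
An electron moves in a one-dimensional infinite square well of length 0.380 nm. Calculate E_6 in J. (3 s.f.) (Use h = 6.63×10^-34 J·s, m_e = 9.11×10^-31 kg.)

E_6 = 1.50×10^-17 J

For an infinite well E_n = n²h²/(8m_eL²), so E_1 = h²/(8m_eL²) = (6.63×10^-34)²/(8·9.11×10^-31·(3.80×10^-10 m)²) = 4.177×10^-19 J.
Then E_6 = 6²·E_1 = 36·4.177×10^-19 J = 1.50×10^-17 J.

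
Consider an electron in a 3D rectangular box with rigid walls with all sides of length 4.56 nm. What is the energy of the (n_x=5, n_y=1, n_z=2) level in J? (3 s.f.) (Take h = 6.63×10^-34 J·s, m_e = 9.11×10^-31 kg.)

For a 3D rectangular well E = (h²/8m_e)·Σ n_i²/L_i² = (6.63×10^-34)²/(8·9.11×10^-31) · [5²/(4.56 nm)² + 1²/(4.56 nm)² + 2²/(4.56 nm)²].
Evaluating gives E = 8.70×10^-20 J.

E = 8.70×10^-20 J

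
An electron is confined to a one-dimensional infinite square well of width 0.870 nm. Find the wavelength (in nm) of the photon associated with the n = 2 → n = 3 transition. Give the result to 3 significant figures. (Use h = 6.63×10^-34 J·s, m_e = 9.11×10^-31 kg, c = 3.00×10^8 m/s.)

λ = 499 nm

E_1 = h²/(8m_eL²) = 7.969×10^-20 J, so ΔE = (3² − 2²)E_1 = 3.985×10^-19 J.
λ = hc/ΔE = (6.63×10^-34·3.00×10^8)/3.985×10^-19 = 4.99×10^-7 m = 499 nm.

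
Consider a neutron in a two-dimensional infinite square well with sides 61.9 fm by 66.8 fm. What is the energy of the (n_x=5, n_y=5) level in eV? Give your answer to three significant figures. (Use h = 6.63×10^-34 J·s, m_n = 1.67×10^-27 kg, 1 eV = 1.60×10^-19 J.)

For a 2D rectangular well E = (h²/8m_n)·Σ n_i²/L_i² = (6.63×10^-34)²/(8·1.67×10^-27) · [5²/(61.9 fm)² + 5²/(66.8 fm)²].
Evaluating gives E = 3.990×10^-13 J = 2.49×10^6 eV.

E = 2.49×10^6 eV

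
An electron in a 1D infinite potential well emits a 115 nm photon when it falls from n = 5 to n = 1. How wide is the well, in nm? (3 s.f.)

L = 0.915 nm

The photon carries ΔE = hc/λ = 6.626×10^-34·2.998×10^8/1.15×10^-7 m = 1.727×10^-18 J.
Since ΔE = (5² − 1²)E_1, E_1 = 7.196×10^-20 J, and L = h/√(8m_eE_1) = 9.15×10^-10 m = 0.915 nm.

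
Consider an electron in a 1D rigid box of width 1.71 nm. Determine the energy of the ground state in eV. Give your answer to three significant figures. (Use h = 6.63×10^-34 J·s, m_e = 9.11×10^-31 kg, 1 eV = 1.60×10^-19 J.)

E_1 = 0.129 eV

For an infinite well E_n = n²h²/(8m_eL²), so E_1 = h²/(8m_eL²) = (6.63×10^-34)²/(8·9.11×10^-31·(1.71×10^-9 m)²) = 2.063×10^-20 J.
Converting, E_1 = 2.063×10^-20 J / (1.60×10^-19 J/eV) = 0.129 eV.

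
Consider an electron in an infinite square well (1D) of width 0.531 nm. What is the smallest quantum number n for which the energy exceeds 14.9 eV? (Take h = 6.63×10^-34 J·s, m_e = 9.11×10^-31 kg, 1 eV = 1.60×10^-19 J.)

n = 4

E_1 = h²/(8m_eL²) = 2.139×10^-19 J = 1.337 eV.
Need n² > 14.9/1.337 = 11.14, i.e. n > 3.338.
The smallest integer satisfying this is n = 4.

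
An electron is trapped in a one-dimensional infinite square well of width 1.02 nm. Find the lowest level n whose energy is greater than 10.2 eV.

E_1 = h²/(8m_eL²) = 5.791×10^-20 J = 0.3615 eV.
Need n² > 10.2/0.3615 = 28.22, i.e. n > 5.312.
The smallest integer satisfying this is n = 6.

n = 6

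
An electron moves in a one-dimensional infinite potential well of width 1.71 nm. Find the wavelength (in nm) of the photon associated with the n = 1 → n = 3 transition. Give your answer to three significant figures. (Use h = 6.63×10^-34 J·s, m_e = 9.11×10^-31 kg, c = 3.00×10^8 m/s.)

E_1 = h²/(8m_eL²) = 2.063×10^-20 J, so ΔE = (3² − 1²)E_1 = 1.650×10^-19 J.
λ = hc/ΔE = (6.63×10^-34·3.00×10^8)/1.650×10^-19 = 1.21×10^-6 m = 1.21×10^3 nm.

λ = 1.21×10^3 nm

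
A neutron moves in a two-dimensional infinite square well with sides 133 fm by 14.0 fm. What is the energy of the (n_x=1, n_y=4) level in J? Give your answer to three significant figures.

For a 2D rectangular well E = (h²/8m_n)·Σ n_i²/L_i² = (6.626×10^-34)²/(8·1.675×10^-27) · [1²/(133 fm)² + 4²/(14.0 fm)²].
Evaluating gives E = 2.68×10^-12 J.

E = 2.68×10^-12 J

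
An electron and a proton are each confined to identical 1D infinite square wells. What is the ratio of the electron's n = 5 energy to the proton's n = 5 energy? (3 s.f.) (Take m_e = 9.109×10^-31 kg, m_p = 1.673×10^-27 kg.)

1.84×10^3

E_n ∝ 1/m at fixed n and L, so the ratio is m_p/m_e = 1.673×10^-27/9.109×10^-31 = 1.84×10^3.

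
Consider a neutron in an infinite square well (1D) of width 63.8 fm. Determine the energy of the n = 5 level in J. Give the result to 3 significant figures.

For an infinite well E_n = n²h²/(8m_nL²), so E_1 = h²/(8m_nL²) = (6.626×10^-34)²/(8·1.675×10^-27·(6.38×10^-14 m)²) = 8.049×10^-15 J.
Then E_5 = 5²·E_1 = 25·8.049×10^-15 J = 2.01×10^-13 J.

E_5 = 2.01×10^-13 J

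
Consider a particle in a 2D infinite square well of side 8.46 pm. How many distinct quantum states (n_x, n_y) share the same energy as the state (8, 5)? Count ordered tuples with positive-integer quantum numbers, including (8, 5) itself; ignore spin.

The level has n_x² + n_y² = 89. The ordered positive-integer solutions are (5, 8), (8, 5).
That gives 2 states.

degeneracy = 2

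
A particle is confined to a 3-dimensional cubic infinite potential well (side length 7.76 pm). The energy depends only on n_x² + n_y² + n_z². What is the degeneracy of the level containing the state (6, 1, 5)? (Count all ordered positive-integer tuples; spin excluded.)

degeneracy = 12

The level has n_x² + n_y² + n_z² = 62. The ordered positive-integer solutions are (1, 5, 6), (1, 6, 5), (2, 3, 7), (2, 7, 3), (3, 2, 7), (3, 7, 2), (5, 1, 6), (5, 6, 1), (6, 1, 5), (6, 5, 1), (7, 2, 3), (7, 3, 2).
That gives 12 states.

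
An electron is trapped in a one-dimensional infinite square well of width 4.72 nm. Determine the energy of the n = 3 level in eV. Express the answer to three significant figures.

For an infinite well E_n = n²h²/(8m_eL²), so E_1 = h²/(8m_eL²) = (6.626×10^-34)²/(8·9.109×10^-31·(4.72×10^-9 m)²) = 2.704×10^-21 J.
Then E_3 = 3²·E_1 = 9·2.704×10^-21 J = 2.434×10^-20 J.
Converting, E_3 = 2.434×10^-20 J / (1.602×10^-19 J/eV) = 0.152 eV.

E_3 = 0.152 eV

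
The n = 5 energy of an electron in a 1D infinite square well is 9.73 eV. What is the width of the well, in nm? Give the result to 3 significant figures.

From E_n = n²h²/(8m_eL²), L = n·h/√(8m_eE_n).
E_5 = 9.73 eV = 1.559×10^-18 J, so L = 5·6.626×10^-34/√(8·9.109×10^-31·1.559×10^-18) = 9.83×10^-10 m = 0.983 nm.

L = 0.983 nm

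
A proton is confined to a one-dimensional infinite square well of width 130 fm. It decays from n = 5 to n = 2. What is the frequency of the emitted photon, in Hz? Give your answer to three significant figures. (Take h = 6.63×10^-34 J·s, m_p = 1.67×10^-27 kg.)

f = 6.17×10^19 Hz

E_1 = h²/(8m_pL²) = 1.947×10^-15 J and ΔE = (5² − 2²)E_1 = 4.089×10^-14 J.
f = ΔE/h = 4.089×10^-14/6.63×10^-34 = 6.17×10^19 Hz.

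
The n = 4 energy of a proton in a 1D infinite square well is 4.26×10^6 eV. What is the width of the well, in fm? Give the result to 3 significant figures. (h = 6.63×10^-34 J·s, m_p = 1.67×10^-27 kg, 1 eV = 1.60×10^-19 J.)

From E_n = n²h²/(8m_pL²), L = n·h/√(8m_pE_n).
E_4 = 4.26×10^6 eV = 6.816×10^-13 J, so L = 4·6.63×10^-34/√(8·1.67×10^-27·6.816×10^-13) = 2.78×10^-14 m = 27.8 fm.

L = 27.8 fm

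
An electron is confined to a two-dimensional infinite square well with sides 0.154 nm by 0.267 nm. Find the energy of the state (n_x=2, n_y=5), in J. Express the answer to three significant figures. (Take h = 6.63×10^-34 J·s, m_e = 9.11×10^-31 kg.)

E = 3.13×10^-17 J

For a 2D rectangular well E = (h²/8m_e)·Σ n_i²/L_i² = (6.63×10^-34)²/(8·9.11×10^-31) · [2²/(0.154 nm)² + 5²/(0.267 nm)²].
Evaluating gives E = 3.13×10^-17 J.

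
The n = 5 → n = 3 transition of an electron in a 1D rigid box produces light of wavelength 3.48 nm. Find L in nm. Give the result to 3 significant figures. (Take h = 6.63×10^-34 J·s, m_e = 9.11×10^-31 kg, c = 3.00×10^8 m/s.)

L = 0.130 nm

The photon carries ΔE = hc/λ = 6.63×10^-34·3.00×10^8/3.48×10^-9 m = 5.716×10^-17 J.
Since ΔE = (5² − 3²)E_1, E_1 = 3.573×10^-18 J, and L = h/√(8m_eE_1) = 1.30×10^-10 m = 0.130 nm.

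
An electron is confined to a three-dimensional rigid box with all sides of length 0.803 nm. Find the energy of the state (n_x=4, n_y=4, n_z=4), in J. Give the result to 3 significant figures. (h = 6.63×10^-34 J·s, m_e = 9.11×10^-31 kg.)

E = 4.49×10^-18 J

For a 3D rectangular well E = (h²/8m_e)·Σ n_i²/L_i² = (6.63×10^-34)²/(8·9.11×10^-31) · [4²/(0.803 nm)² + 4²/(0.803 nm)² + 4²/(0.803 nm)²].
Evaluating gives E = 4.49×10^-18 J.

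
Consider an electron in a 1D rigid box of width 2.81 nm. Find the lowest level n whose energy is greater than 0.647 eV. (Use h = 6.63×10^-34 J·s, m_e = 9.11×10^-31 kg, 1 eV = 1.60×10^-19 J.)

E_1 = h²/(8m_eL²) = 7.638×10^-21 J = 0.04774 eV.
Need n² > 0.647/0.04774 = 13.55, i.e. n > 3.681.
The smallest integer satisfying this is n = 4.

n = 4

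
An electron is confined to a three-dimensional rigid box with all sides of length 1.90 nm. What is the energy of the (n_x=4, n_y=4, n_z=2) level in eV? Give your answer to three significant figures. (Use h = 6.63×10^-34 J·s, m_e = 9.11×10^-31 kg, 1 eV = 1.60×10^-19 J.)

E = 3.76 eV

For a 3D rectangular well E = (h²/8m_e)·Σ n_i²/L_i² = (6.63×10^-34)²/(8·9.11×10^-31) · [4²/(1.90 nm)² + 4²/(1.90 nm)² + 2²/(1.90 nm)²].
Evaluating gives E = 6.015×10^-19 J = 3.76 eV.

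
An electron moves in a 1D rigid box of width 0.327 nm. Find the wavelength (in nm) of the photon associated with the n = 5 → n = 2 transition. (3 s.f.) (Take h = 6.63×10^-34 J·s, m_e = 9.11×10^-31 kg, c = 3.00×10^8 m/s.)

λ = 16.8 nm

E_1 = h²/(8m_eL²) = 5.641×10^-19 J, so ΔE = (5² − 2²)E_1 = 1.185×10^-17 J.
λ = hc/ΔE = (6.63×10^-34·3.00×10^8)/1.185×10^-17 = 1.68×10^-8 m = 16.8 nm.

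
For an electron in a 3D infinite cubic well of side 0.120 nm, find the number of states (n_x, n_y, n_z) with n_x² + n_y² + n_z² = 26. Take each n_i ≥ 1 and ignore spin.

degeneracy = 6

The level has n_x² + n_y² + n_z² = 26. The ordered positive-integer solutions are (1, 3, 4), (1, 4, 3), (3, 1, 4), (3, 4, 1), (4, 1, 3), (4, 3, 1).
That gives 6 states.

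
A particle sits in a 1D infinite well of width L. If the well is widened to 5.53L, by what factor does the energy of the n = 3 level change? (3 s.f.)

E_n ∝ 1/L², so the energy scales by 1/5.53² = 0.0327.

0.0327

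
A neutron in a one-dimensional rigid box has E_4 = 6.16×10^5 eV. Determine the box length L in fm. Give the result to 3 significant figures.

L = 72.9 fm

From E_n = n²h²/(8m_nL²), L = n·h/√(8m_nE_n).
E_4 = 6.16×10^5 eV = 9.868×10^-14 J, so L = 4·6.626×10^-34/√(8·1.675×10^-27·9.868×10^-14) = 7.29×10^-14 m = 72.9 fm.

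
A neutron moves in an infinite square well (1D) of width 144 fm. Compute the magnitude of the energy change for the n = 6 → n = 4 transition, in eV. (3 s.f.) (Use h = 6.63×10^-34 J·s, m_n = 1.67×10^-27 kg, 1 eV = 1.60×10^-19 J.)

|ΔE| = 1.98×10^5 eV

E_1 = h²/(8m_nL²) = 1.587×10^-15 J.
|ΔE| = |6² − 4²|·E_1 = 20·1.587×10^-15 J = 3.174×10^-14 J = 1.98×10^5 eV.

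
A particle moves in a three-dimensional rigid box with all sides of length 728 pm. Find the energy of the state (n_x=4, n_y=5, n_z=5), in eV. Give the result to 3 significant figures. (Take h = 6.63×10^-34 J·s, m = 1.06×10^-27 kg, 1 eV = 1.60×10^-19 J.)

For a 3D rectangular well E = (h²/8m)·Σ n_i²/L_i² = (6.63×10^-34)²/(8·1.06×10^-27) · [4²/(728 pm)² + 5²/(728 pm)² + 5²/(728 pm)²].
Evaluating gives E = 6.455×10^-21 J = 0.0403 eV.

E = 0.0403 eV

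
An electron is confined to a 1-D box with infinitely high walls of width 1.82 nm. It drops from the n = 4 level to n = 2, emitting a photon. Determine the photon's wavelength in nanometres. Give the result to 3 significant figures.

E_1 = h²/(8m_eL²) = 1.819×10^-20 J, so ΔE = (4² − 2²)E_1 = 2.183×10^-19 J.
λ = hc/ΔE = (6.626×10^-34·2.998×10^8)/2.183×10^-19 = 9.10×10^-7 m = 910 nm.

λ = 910 nm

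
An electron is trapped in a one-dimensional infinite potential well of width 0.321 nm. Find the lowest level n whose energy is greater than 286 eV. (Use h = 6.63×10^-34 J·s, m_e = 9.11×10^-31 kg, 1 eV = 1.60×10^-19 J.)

E_1 = h²/(8m_eL²) = 5.853×10^-19 J = 3.658 eV.
Need n² > 286/3.658 = 78.18, i.e. n > 8.842.
The smallest integer satisfying this is n = 9.

n = 9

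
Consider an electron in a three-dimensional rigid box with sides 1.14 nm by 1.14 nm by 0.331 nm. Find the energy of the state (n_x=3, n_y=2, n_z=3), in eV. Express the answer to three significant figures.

For a 3D rectangular well E = (h²/8m_e)·Σ n_i²/L_i² = (6.626×10^-34)²/(8·9.109×10^-31) · [3²/(1.14 nm)² + 2²/(1.14 nm)² + 3²/(0.331 nm)²].
Evaluating gives E = 5.552×10^-18 J = 34.7 eV.

E = 34.7 eV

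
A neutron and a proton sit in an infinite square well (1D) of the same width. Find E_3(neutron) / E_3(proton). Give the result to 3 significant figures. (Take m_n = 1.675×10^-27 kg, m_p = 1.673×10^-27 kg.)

0.999

E_n ∝ 1/m at fixed n and L, so the ratio is m_p/m_n = 1.673×10^-27/1.675×10^-27 = 0.999.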